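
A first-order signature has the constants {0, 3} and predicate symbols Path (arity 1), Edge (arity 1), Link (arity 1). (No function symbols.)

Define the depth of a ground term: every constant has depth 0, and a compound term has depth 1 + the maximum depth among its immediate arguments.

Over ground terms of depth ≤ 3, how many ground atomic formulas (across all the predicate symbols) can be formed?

6

First count ground terms of depth ≤ 3.
With no function symbols every ground term is a constant, so there are exactly 2 ground terms at every depth bound.
N_0 = 2
N_1 = 2
N_2 = 2
N_3 = 2
So |H| = 2.
Ground atoms are formed by filling each argument slot of a predicate with a term from H, so an r-ary predicate gives |H|^r atoms:
  Path: 2;  Edge: 2;  Link: 2
Total ground atoms: 2 + 2 + 2 = 6.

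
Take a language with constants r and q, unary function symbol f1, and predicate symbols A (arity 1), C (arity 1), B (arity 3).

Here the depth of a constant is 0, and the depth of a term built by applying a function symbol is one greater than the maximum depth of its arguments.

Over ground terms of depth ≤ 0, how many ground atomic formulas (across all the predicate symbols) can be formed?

First count ground terms of depth ≤ 0.
Let N_k = |{terms of depth ≤ k}|. Then N_0 = 2 and N_k = 2 + N_{k-1} for k ≥ 1 (one summand per function symbol, arity giving the exponent).
N_0 = 2
So |H| = 2.
A ground atom is a predicate applied to a tuple of terms from H, so the count is the sum over predicates of |H|^arity:
  A: 2;  C: 2;  B: 2^3 = 8
Total ground atoms: 2 + 2 + 8 = 12.

12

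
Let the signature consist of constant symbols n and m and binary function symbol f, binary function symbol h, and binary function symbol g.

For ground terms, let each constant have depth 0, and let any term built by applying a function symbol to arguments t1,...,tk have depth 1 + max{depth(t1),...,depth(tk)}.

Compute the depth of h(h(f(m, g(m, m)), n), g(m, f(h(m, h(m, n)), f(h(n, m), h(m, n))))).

5

depth(g(m, m)) = 1 + max(0, 0) = 1
depth(f(m, g(m, m))) = 1 + max(0, 1) = 2
depth(h(f(m, g(m, m)), n)) = 1 + max(2, 0) = 3
depth(h(m, n)) = 1 + max(0, 0) = 1
depth(h(m, h(m, n))) = 1 + max(0, 1) = 2
depth(h(n, m)) = 1 + max(0, 0) = 1
depth(f(h(n, m), h(m, n))) = 1 + max(1, 1) = 2
depth(f(h(m, h(m, n)), f(h(n, m), h(m, n)))) = 1 + max(2, 2) = 3
depth(g(m, f(h(m, h(m, n)), f(h(n, m), h(m, n))))) = 1 + max(0, 3) = 4
depth(h(h(f(m, g(m, m)), n), g(m, f(h(m, h(m, n)), f(h(n, m), h(m, n)))))) = 1 + max(3, 4) = 5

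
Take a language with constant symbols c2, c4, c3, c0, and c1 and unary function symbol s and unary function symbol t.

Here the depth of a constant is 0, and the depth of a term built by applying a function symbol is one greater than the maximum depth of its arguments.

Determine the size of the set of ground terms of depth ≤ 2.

Count level by level. With function symbols s/1, t/1, the terms of depth ≤ k are the 5 constants together with each function applied to depth-≤(k−1) tuples, so N_k = 5 + N_{k-1} + N_{k-1}.
N_0 = 5
N_1 = 5 + 5 + 5 = 15
N_2 = 5 + 15 + 15 = 35

35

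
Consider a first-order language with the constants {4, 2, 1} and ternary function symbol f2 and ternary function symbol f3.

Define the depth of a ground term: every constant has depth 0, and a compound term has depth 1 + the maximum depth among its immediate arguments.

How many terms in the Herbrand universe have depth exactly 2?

370332

Let N_k count ground terms of depth at most k. Each non-constant term of depth ≤ k is some function symbol applied to depth-≤(k−1) arguments, giving N_k = 3 + N_{k-1}^3 + N_{k-1}^3.
N_0 = 3
N_1 = 3 + 3^3 + 3^3 = 57
N_2 = 3 + 57^3 + 57^3 = 370389
Terms of depth exactly 2: N_2 − N_1 = 370389 − 57 = 370332.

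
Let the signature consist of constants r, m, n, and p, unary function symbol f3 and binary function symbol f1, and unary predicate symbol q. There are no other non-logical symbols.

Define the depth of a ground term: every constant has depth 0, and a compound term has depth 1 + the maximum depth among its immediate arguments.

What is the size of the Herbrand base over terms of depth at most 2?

First count ground terms of depth ≤ 2.
Let N_k count ground terms of depth at most k. Each non-constant term of depth ≤ k is some function symbol applied to depth-≤(k−1) arguments, giving N_k = 4 + N_{k-1} + N_{k-1}^2.
N_0 = 4
N_1 = 4 + 4 + 4^2 = 24
N_2 = 4 + 24 + 24^2 = 604
So |H| = 604.
Each predicate of arity r yields |H|^r ground atoms (one per choice of an r-tuple from H):
  q: 604
Total ground atoms: 604.

604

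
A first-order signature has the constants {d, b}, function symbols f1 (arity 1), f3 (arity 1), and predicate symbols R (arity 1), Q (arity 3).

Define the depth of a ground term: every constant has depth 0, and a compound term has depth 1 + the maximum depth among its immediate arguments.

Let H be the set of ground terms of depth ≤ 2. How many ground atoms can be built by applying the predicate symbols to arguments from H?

2758

First count ground terms of depth ≤ 2.
Write N_k for the number of ground terms of depth ≤ k. A term of depth ≤ k is either a constant or a function symbol applied to arguments of depth ≤ k−1, so N_k = 2 + N_{k-1} + N_{k-1}.
N_0 = 2
N_1 = 2 + 2 + 2 = 6
N_2 = 2 + 6 + 6 = 14
So |H| = 14.
Ground atoms are formed by filling each argument slot of a predicate with a term from H, so an r-ary predicate gives |H|^r atoms:
  R: 14;  Q: 14^3 = 2744
Total ground atoms: 14 + 2744 = 2758.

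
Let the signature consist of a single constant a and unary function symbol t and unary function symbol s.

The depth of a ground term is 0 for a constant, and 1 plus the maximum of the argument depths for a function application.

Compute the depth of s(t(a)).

2

depth(t(a)) = 1 + depth(a) = 1 + 0 = 1
depth(s(t(a))) = 1 + depth(t(a)) = 1 + 1 = 2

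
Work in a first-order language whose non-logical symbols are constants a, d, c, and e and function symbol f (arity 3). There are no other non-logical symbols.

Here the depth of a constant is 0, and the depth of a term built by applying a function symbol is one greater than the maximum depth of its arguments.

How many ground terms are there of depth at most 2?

314436

Count level by level. With function symbols f/3, the terms of depth ≤ k are the 4 constants together with each function applied to depth-≤(k−1) tuples, so N_k = 4 + N_{k-1}^3.
N_0 = 4
N_1 = 4 + 4^3 = 68
N_2 = 4 + 68^3 = 314436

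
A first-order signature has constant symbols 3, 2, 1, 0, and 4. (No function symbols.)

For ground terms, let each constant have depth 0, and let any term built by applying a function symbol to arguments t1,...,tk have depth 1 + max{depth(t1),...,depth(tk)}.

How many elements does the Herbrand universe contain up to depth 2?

5

With no function symbols every ground term is a constant, so there are exactly 5 ground terms at every depth bound.
N_0 = 5
N_1 = 5
N_2 = 5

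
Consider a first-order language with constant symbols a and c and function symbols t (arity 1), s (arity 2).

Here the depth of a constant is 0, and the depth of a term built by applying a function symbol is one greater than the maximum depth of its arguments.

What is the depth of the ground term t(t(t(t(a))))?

depth(t(a)) = 1 + depth(a) = 1 + 0 = 1
depth(t(t(a))) = 1 + depth(t(a)) = 1 + 1 = 2
depth(t(t(t(a)))) = 1 + depth(t(t(a))) = 1 + 2 = 3
depth(t(t(t(t(a))))) = 1 + depth(t(t(t(a)))) = 1 + 3 = 4

4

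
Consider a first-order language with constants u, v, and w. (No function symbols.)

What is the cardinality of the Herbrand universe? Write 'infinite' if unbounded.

3

There are no function symbols, so every ground term is one of the 3 constants.
The Herbrand universe is {u, v, w}, which is finite with 3 elements.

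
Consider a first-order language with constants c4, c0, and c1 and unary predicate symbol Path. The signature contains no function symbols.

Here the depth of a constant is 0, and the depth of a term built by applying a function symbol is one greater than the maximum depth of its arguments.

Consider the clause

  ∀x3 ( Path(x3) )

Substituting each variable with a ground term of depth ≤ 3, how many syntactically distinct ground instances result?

3

Ground terms of depth ≤ 3:
  With no function symbols every ground term is a constant, so there are exactly 3 ground terms at every depth bound.
  N_0 = 3
  N_1 = 3
  N_2 = 3
  N_3 = 3
  Explicitly: c4, c0, c1.
So there are 3 ground terms available for substitution.
There is 1 variable to instantiate (x3),  occurring in at least one literal, so different choices give different ground instances.
Number of ground instances = 3.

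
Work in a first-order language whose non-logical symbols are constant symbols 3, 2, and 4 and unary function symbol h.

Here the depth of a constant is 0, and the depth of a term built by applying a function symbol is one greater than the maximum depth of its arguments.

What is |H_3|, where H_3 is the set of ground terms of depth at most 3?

12

Let N_k count ground terms of depth at most k. Each non-constant term of depth ≤ k is some function symbol applied to depth-≤(k−1) arguments, giving N_k = 3 + N_{k-1}.
N_0 = 3
N_1 = 3 + 3 = 6
N_2 = 3 + 6 = 9
N_3 = 3 + 9 = 12
Explicitly: 3, 2, 4, h(3), h(2), h(4), h(h(3)), h(h(2)), h(h(4)), h(h(h(3))), h(h(h(2))), h(h(h(4))).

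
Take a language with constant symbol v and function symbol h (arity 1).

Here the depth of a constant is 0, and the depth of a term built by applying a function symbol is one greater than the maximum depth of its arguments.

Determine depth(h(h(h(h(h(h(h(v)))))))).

depth(h(v)) = 1 + depth(v) = 1 + 0 = 1
depth(h(h(v))) = 1 + depth(h(v)) = 1 + 1 = 2
depth(h(h(h(v)))) = 1 + depth(h(h(v))) = 1 + 2 = 3
depth(h(h(h(h(v))))) = 1 + depth(h(h(h(v)))) = 1 + 3 = 4
depth(h(h(h(h(h(v)))))) = 1 + depth(h(h(h(h(v))))) = 1 + 4 = 5
depth(h(h(h(h(h(h(v))))))) = 1 + depth(h(h(h(h(h(v)))))) = 1 + 5 = 6
depth(h(h(h(h(h(h(h(v)))))))) = 1 + depth(h(h(h(h(h(h(v))))))) = 1 + 6 = 7

7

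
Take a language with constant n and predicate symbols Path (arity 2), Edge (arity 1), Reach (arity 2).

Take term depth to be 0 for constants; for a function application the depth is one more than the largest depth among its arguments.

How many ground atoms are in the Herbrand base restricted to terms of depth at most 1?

3

First count ground terms of depth ≤ 1.
With no function symbols every ground term is a constant, so there is exactly 1 ground term at every depth bound.
N_0 = 1
N_1 = 1
Explicitly: n.
So |H| = 1.
Ground atoms are formed by filling each argument slot of a predicate with a term from H, so an r-ary predicate gives |H|^r atoms:
  Path: 1^2 = 1;  Edge: 1;  Reach: 1^2 = 1
Total ground atoms: 1 + 1 + 1 = 3.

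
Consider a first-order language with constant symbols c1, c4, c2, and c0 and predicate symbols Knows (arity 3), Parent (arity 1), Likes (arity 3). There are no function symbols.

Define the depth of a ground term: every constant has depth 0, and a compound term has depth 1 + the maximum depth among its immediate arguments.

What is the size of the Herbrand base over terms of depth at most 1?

132

First count ground terms of depth ≤ 1.
With no function symbols every ground term is a constant, so there are exactly 4 ground terms at every depth bound.
N_0 = 4
N_1 = 4
So |H| = 4.
Each predicate of arity r yields |H|^r ground atoms (one per choice of an r-tuple from H):
  Knows: 4^3 = 64;  Parent: 4;  Likes: 4^3 = 64
Total ground atoms: 64 + 4 + 64 = 132.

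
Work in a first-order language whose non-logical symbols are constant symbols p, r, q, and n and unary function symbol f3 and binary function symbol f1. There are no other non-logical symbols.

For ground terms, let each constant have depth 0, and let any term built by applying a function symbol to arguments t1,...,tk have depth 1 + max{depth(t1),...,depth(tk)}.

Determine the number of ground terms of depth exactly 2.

If N_k denotes the number of depth-≤k ground terms, the 4 constants give N_0 = 4, and each function symbol of arity r contributes N_{k-1}^r new terms at level k: N_k = 4 + N_{k-1} + N_{k-1}^2.
N_0 = 4
N_1 = 4 + 4 + 4^2 = 24
N_2 = 4 + 24 + 24^2 = 604
Terms of depth exactly 2: N_2 − N_1 = 604 − 24 = 580.

580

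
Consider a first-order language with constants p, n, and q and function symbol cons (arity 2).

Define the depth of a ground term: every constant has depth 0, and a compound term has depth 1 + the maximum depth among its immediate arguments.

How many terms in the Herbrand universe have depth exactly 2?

135

Let N_k count ground terms of depth at most k. Each non-constant term of depth ≤ k is some function symbol applied to depth-≤(k−1) arguments, giving N_k = 3 + N_{k-1}^2.
N_0 = 3
N_1 = 3 + 3^2 = 12
N_2 = 3 + 12^2 = 147
Terms of depth exactly 2: N_2 − N_1 = 147 − 12 = 135.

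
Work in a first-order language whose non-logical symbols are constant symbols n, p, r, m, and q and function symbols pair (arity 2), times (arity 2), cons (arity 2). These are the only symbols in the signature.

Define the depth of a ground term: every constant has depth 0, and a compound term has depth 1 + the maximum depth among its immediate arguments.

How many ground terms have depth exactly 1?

Write N_k for the number of ground terms of depth ≤ k. A term of depth ≤ k is either a constant or a function symbol applied to arguments of depth ≤ k−1, so N_k = 5 + N_{k-1}^2 + N_{k-1}^2 + N_{k-1}^2.
N_0 = 5
N_1 = 5 + 5^2 + 5^2 + 5^2 = 80
Terms of depth exactly 1: N_1 − N_0 = 80 − 5 = 75.

75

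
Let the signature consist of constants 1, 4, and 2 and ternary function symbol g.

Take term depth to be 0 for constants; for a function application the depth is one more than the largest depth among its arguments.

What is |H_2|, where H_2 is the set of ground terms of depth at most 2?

27003

If N_k denotes the number of depth-≤k ground terms, the 3 constants give N_0 = 3, and each function symbol of arity r contributes N_{k-1}^r new terms at level k: N_k = 3 + N_{k-1}^3.
N_0 = 3
N_1 = 3 + 3^3 = 30
N_2 = 3 + 30^3 = 27003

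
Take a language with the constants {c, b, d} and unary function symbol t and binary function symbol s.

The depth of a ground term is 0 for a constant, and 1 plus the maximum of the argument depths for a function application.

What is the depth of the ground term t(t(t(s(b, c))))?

depth(s(b, c)) = 1 + max(0, 0) = 1
depth(t(s(b, c))) = 1 + depth(s(b, c)) = 1 + 1 = 2
depth(t(t(s(b, c)))) = 1 + depth(t(s(b, c))) = 1 + 2 = 3
depth(t(t(t(s(b, c))))) = 1 + depth(t(t(s(b, c)))) = 1 + 3 = 4

4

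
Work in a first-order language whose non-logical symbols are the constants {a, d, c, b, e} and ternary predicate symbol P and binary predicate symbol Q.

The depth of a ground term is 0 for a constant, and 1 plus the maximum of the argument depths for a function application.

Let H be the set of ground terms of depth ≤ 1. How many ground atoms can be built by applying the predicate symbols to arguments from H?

150

First count ground terms of depth ≤ 1.
With no function symbols every ground term is a constant, so there are exactly 5 ground terms at every depth bound.
N_0 = 5
N_1 = 5
So |H| = 5.
A ground atom is a predicate applied to a tuple of terms from H, so the count is the sum over predicates of |H|^arity:
  P: 5^3 = 125;  Q: 5^2 = 25
Total ground atoms: 125 + 25 = 150.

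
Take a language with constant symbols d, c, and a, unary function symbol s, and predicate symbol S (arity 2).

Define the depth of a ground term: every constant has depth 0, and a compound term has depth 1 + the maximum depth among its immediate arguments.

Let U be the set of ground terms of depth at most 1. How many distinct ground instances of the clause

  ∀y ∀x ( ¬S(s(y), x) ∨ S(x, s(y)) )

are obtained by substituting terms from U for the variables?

36

Ground terms of depth ≤ 1:
  Let N_k = |{terms of depth ≤ k}|. Then N_0 = 3 and N_k = 3 + N_{k-1} for k ≥ 1 (one summand per function symbol, arity giving the exponent).
  N_0 = 3
  N_1 = 3 + 3 = 6
  Explicitly: d, c, a, s(d), s(c), s(a).
So there are 6 ground terms available for substitution.
The body mentions every one of the 2 quantified variables; since ground terms form a free algebra, no two substitutions collapse to the same formula.
Number of ground instances = 6^2 = 36.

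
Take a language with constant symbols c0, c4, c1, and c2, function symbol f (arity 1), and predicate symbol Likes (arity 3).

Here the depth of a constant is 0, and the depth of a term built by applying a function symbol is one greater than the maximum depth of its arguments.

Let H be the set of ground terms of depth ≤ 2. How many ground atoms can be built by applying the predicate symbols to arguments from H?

First count ground terms of depth ≤ 2.
If N_k denotes the number of depth-≤k ground terms, the 4 constants give N_0 = 4, and each function symbol of arity r contributes N_{k-1}^r new terms at level k: N_k = 4 + N_{k-1}.
N_0 = 4
N_1 = 4 + 4 = 8
N_2 = 4 + 8 = 12
So |H| = 12.
Each predicate of arity r yields |H|^r ground atoms (one per choice of an r-tuple from H):
  Likes: 12^3 = 1728
Total ground atoms: 1728.

1728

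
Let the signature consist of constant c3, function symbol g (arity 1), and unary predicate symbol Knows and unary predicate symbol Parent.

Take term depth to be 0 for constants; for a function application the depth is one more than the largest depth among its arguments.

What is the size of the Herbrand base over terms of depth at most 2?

First count ground terms of depth ≤ 2.
If N_k denotes the number of depth-≤k ground terms, the 1 constant gives N_0 = 1, and each function symbol of arity r contributes N_{k-1}^r new terms at level k: N_k = 1 + N_{k-1}.
N_0 = 1
N_1 = 1 + 1 = 2
N_2 = 1 + 2 = 3
Explicitly: c3, g(c3), g(g(c3)).
So |H| = 3.
Each predicate of arity r yields |H|^r ground atoms (one per choice of an r-tuple from H):
  Knows: 3;  Parent: 3
Total ground atoms: 3 + 3 = 6.

6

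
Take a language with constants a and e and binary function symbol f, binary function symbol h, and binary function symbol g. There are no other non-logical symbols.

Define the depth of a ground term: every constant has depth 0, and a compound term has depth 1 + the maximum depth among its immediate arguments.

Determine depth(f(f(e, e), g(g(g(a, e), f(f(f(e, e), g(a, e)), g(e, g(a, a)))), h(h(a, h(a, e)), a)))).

6

depth(f(e, e)) = 1 + max(0, 0) = 1
depth(g(a, e)) = 1 + max(0, 0) = 1
depth(f(f(e, e), g(a, e))) = 1 + max(1, 1) = 2
depth(g(a, a)) = 1 + max(0, 0) = 1
depth(g(e, g(a, a))) = 1 + max(0, 1) = 2
depth(f(f(f(e, e), g(a, e)), g(e, g(a, a)))) = 1 + max(2, 2) = 3
depth(g(g(a, e), f(f(f(e, e), g(a, e)), g(e, g(a, a))))) = 1 + max(1, 3) = 4
depth(h(a, e)) = 1 + max(0, 0) = 1
depth(h(a, h(a, e))) = 1 + max(0, 1) = 2
depth(h(h(a, h(a, e)), a)) = 1 + max(2, 0) = 3
depth(g(g(g(a, e), f(f(f(e, e), g(a, e)), g(e, g(a, a)))), h(h(a, h(a, e)), a))) = 1 + max(4, 3) = 5
depth(f(f(e, e), g(g(g(a, e), f(f(f(e, e), g(a, e)), g(e, g(a, a)))), h(h(a, h(a, e)), a)))) = 1 + max(1, 5) = 6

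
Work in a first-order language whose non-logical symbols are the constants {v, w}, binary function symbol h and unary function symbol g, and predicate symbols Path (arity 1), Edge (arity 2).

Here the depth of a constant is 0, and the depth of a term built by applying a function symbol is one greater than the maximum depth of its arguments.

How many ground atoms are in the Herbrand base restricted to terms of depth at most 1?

First count ground terms of depth ≤ 1.
Let N_k count ground terms of depth at most k. Each non-constant term of depth ≤ k is some function symbol applied to depth-≤(k−1) arguments, giving N_k = 2 + N_{k-1}^2 + N_{k-1}.
N_0 = 2
N_1 = 2 + 2^2 + 2 = 8
Explicitly: v, w, h(v, v), h(v, w), h(w, v), h(w, w), g(v), g(w).
So |H| = 8.
Each predicate of arity r yields |H|^r ground atoms (one per choice of an r-tuple from H):
  Path: 8;  Edge: 8^2 = 64
Total ground atoms: 8 + 64 = 72.

72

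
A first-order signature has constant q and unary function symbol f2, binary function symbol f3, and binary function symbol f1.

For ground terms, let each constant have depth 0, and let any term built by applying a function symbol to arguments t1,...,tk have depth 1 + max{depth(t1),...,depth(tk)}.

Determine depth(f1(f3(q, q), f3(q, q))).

2

depth(f3(q, q)) = 1 + max(0, 0) = 1
depth(f1(f3(q, q), f3(q, q))) = 1 + max(1, 1) = 2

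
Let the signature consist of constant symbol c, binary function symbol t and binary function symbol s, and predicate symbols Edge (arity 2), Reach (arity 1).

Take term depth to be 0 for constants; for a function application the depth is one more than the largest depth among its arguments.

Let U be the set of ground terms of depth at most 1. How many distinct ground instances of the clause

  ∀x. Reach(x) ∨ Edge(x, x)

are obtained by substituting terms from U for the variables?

Ground terms of depth ≤ 1:
  Count level by level. With function symbols t/2, s/2, the terms of depth ≤ k are the 1 constant together with each function applied to depth-≤(k−1) tuples, so N_k = 1 + N_{k-1}^2 + N_{k-1}^2.
  N_0 = 1
  N_1 = 1 + 1^2 + 1^2 = 3
So there are 3 ground terms available for substitution.
The clause has 1 distinct variable (x), which appears in the body. In the free term algebra distinct substitutions yield syntactically distinct ground instances.
Number of ground instances = 3.

3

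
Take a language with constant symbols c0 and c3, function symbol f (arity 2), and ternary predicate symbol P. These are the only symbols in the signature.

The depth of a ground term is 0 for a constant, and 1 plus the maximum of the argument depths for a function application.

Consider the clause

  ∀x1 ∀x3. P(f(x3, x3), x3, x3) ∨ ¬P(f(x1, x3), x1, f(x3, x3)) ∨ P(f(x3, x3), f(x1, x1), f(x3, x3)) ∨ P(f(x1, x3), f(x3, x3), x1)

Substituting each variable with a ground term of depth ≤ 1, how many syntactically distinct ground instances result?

Ground terms of depth ≤ 1:
  If N_k denotes the number of depth-≤k ground terms, the 2 constants give N_0 = 2, and each function symbol of arity r contributes N_{k-1}^r new terms at level k: N_k = 2 + N_{k-1}^2.
  N_0 = 2
  N_1 = 2 + 2^2 = 6
So there are 6 ground terms available for substitution.
The clause has 2 distinct variables (x1, x3), each appearing in the body. In the free term algebra distinct substitutions yield syntactically distinct ground instances.
Number of ground instances = 6^2 = 36.

36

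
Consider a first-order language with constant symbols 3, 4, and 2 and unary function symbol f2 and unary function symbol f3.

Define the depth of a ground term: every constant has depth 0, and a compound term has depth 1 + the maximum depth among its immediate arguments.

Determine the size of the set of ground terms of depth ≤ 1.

9

Let N_k = |{terms of depth ≤ k}|. Then N_0 = 3 and N_k = 3 + N_{k-1} + N_{k-1} for k ≥ 1 (one summand per function symbol, arity giving the exponent).
N_0 = 3
N_1 = 3 + 3 + 3 = 9
Explicitly: 3, 4, 2, f2(3), f2(4), f2(2), f3(3), f3(4), f3(2).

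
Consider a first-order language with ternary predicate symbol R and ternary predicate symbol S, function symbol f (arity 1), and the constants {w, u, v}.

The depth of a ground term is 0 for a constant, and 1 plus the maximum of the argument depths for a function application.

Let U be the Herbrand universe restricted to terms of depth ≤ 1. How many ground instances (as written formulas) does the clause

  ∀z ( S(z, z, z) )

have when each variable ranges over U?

Ground terms of depth ≤ 1:
  Let N_k = |{terms of depth ≤ k}|. Then N_0 = 3 and N_k = 3 + N_{k-1} for k ≥ 1 (one summand per function symbol, arity giving the exponent).
  N_0 = 3
  N_1 = 3 + 3 = 6
  Explicitly: w, u, v, f(w), f(u), f(v).
So there are 6 ground terms available for substitution.
The body mentions the single quantified variable z; since ground terms form a free algebra, no two substitutions collapse to the same formula.
Number of ground instances = 6.

6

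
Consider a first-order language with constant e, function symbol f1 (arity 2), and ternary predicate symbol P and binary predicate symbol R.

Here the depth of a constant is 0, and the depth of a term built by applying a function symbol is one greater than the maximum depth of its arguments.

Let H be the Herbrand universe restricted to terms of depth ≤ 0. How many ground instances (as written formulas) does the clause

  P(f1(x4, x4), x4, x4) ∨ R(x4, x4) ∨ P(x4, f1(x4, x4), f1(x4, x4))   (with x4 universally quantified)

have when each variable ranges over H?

Ground terms of depth ≤ 0:
  If N_k denotes the number of depth-≤k ground terms, the 1 constant gives N_0 = 1, and each function symbol of arity r contributes N_{k-1}^r new terms at level k: N_k = 1 + N_{k-1}^2.
  N_0 = 1
So there is exactly 1 ground term available for substitution.
The body mentions the single quantified variable x4; since ground terms form a free algebra, no two substitutions collapse to the same formula.
Number of ground instances = 1.

1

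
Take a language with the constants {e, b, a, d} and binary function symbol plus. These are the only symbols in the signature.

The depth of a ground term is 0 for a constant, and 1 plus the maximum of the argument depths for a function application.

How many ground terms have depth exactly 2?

384

Let N_k count ground terms of depth at most k. Each non-constant term of depth ≤ k is some function symbol applied to depth-≤(k−1) arguments, giving N_k = 4 + N_{k-1}^2.
N_0 = 4
N_1 = 4 + 4^2 = 20
N_2 = 4 + 20^2 = 404
Terms of depth exactly 2: N_2 − N_1 = 404 − 20 = 384.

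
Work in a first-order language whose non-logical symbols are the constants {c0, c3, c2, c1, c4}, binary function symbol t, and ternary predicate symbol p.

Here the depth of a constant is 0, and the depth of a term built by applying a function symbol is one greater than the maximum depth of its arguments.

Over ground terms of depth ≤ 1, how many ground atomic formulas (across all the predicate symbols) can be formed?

First count ground terms of depth ≤ 1.
Let N_k count ground terms of depth at most k. Each non-constant term of depth ≤ k is some function symbol applied to depth-≤(k−1) arguments, giving N_k = 5 + N_{k-1}^2.
N_0 = 5
N_1 = 5 + 5^2 = 30
So |H| = 30.
Each predicate of arity r yields |H|^r ground atoms (one per choice of an r-tuple from H):
  p: 30^3 = 27000
Total ground atoms: 27000.

27000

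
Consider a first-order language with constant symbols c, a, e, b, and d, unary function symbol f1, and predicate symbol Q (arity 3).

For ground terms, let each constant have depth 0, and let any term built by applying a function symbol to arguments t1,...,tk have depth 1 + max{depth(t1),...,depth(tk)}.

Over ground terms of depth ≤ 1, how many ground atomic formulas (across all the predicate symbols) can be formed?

1000

First count ground terms of depth ≤ 1.
Count level by level. With function symbols f1/1, the terms of depth ≤ k are the 5 constants together with each function applied to depth-≤(k−1) tuples, so N_k = 5 + N_{k-1}.
N_0 = 5
N_1 = 5 + 5 = 10
So |H| = 10.
For each predicate symbol, the number of ground atoms is |H| raised to its arity; summing:
  Q: 10^3 = 1000
Total ground atoms: 1000.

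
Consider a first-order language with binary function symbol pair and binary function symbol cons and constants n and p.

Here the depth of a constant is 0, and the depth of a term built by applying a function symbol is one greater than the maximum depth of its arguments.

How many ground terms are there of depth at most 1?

Let N_k = |{terms of depth ≤ k}|. Then N_0 = 2 and N_k = 2 + N_{k-1}^2 + N_{k-1}^2 for k ≥ 1 (one summand per function symbol, arity giving the exponent).
N_0 = 2
N_1 = 2 + 2^2 + 2^2 = 10
Explicitly: n, p, pair(n, n), pair(n, p), pair(p, n), pair(p, p), cons(n, n), cons(n, p), cons(p, n), cons(p, p).

10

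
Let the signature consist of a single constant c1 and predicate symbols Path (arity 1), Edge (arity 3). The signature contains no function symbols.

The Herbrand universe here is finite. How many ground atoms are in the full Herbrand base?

With no function symbols, the Herbrand universe is just the 1 constant.
Ground atoms per predicate: Path: 1, Edge: 1^3 = 1.
Herbrand base size = 1 + 1 = 2.

2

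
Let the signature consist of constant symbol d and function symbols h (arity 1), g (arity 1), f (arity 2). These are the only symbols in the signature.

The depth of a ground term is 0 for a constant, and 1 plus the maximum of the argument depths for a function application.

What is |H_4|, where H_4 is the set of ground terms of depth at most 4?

458329

Let N_k count ground terms of depth at most k. Each non-constant term of depth ≤ k is some function symbol applied to depth-≤(k−1) arguments, giving N_k = 1 + N_{k-1} + N_{k-1} + N_{k-1}^2.
N_0 = 1
N_1 = 1 + 1 + 1 + 1^2 = 4
N_2 = 1 + 4 + 4 + 4^2 = 25
N_3 = 1 + 25 + 25 + 25^2 = 676
N_4 = 1 + 676 + 676 + 676^2 = 458329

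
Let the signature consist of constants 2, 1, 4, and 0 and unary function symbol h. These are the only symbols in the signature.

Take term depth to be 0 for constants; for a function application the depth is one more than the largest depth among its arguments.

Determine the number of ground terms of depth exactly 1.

4

If N_k denotes the number of depth-≤k ground terms, the 4 constants give N_0 = 4, and each function symbol of arity r contributes N_{k-1}^r new terms at level k: N_k = 4 + N_{k-1}.
N_0 = 4
N_1 = 4 + 4 = 8
Terms of depth exactly 1: N_1 − N_0 = 8 − 4 = 4.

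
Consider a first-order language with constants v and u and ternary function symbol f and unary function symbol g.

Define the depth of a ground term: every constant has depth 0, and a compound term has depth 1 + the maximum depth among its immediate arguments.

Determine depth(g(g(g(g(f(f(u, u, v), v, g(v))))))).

6

depth(f(u, u, v)) = 1 + max(0, 0, 0) = 1
depth(g(v)) = 1 + depth(v) = 1 + 0 = 1
depth(f(f(u, u, v), v, g(v))) = 1 + max(1, 0, 1) = 2
depth(g(f(f(u, u, v), v, g(v)))) = 1 + depth(f(f(u, u, v), v, g(v))) = 1 + 2 = 3
depth(g(g(f(f(u, u, v), v, g(v))))) = 1 + depth(g(f(f(u, u, v), v, g(v)))) = 1 + 3 = 4
depth(g(g(g(f(f(u, u, v), v, g(v)))))) = 1 + depth(g(g(f(f(u, u, v), v, g(v))))) = 1 + 4 = 5
depth(g(g(g(g(f(f(u, u, v), v, g(v))))))) = 1 + depth(g(g(g(f(f(u, u, v), v, g(v)))))) = 1 + 5 = 6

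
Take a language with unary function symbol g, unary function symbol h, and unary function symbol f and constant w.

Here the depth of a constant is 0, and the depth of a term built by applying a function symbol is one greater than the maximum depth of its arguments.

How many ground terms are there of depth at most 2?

13

Let N_k count ground terms of depth at most k. Each non-constant term of depth ≤ k is some function symbol applied to depth-≤(k−1) arguments, giving N_k = 1 + N_{k-1} + N_{k-1} + N_{k-1}.
N_0 = 1
N_1 = 1 + 1 + 1 + 1 = 4
N_2 = 1 + 4 + 4 + 4 = 13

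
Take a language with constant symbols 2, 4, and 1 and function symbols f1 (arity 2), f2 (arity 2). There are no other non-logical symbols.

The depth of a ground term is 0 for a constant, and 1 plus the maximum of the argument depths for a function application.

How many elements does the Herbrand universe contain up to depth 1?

21

Count level by level. With function symbols f1/2, f2/2, the terms of depth ≤ k are the 3 constants together with each function applied to depth-≤(k−1) tuples, so N_k = 3 + N_{k-1}^2 + N_{k-1}^2.
N_0 = 3
N_1 = 3 + 3^2 + 3^2 = 21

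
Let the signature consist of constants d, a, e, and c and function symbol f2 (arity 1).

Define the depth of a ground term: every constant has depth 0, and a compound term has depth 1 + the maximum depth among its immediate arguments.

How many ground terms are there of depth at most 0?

Write N_k for the number of ground terms of depth ≤ k. A term of depth ≤ k is either a constant or a function symbol applied to arguments of depth ≤ k−1, so N_k = 4 + N_{k-1}.
N_0 = 4
Explicitly: d, a, e, c.

4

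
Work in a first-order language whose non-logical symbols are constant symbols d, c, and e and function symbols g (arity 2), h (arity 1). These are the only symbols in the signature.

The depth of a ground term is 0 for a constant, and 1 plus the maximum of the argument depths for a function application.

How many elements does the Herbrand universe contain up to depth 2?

243

Let N_k = |{terms of depth ≤ k}|. Then N_0 = 3 and N_k = 3 + N_{k-1}^2 + N_{k-1} for k ≥ 1 (one summand per function symbol, arity giving the exponent).
N_0 = 3
N_1 = 3 + 3^2 + 3 = 15
N_2 = 3 + 15^2 + 15 = 243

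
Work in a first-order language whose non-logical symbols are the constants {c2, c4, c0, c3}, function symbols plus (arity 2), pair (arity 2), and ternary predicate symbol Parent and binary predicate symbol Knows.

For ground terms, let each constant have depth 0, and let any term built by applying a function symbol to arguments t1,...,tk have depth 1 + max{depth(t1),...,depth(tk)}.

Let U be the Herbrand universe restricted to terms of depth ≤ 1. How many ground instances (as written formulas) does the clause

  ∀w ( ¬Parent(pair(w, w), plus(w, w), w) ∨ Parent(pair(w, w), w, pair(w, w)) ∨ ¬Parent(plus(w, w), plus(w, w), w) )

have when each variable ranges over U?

Ground terms of depth ≤ 1:
  If N_k denotes the number of depth-≤k ground terms, the 4 constants give N_0 = 4, and each function symbol of arity r contributes N_{k-1}^r new terms at level k: N_k = 4 + N_{k-1}^2 + N_{k-1}^2.
  N_0 = 4
  N_1 = 4 + 4^2 + 4^2 = 36
So there are 36 ground terms available for substitution.
The clause has 1 distinct variable (w), which appears in the body. In the free term algebra distinct substitutions yield syntactically distinct ground instances.
Number of ground instances = 36.

36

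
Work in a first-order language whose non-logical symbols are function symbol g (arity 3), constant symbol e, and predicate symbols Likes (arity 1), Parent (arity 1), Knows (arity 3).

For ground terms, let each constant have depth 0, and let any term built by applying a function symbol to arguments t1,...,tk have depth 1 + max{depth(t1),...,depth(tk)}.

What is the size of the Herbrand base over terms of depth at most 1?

First count ground terms of depth ≤ 1.
Count level by level. With function symbols g/3, the terms of depth ≤ k are the 1 constant together with each function applied to depth-≤(k−1) tuples, so N_k = 1 + N_{k-1}^3.
N_0 = 1
N_1 = 1 + 1^3 = 2
So |H| = 2.
Each predicate of arity r yields |H|^r ground atoms (one per choice of an r-tuple from H):
  Likes: 2;  Parent: 2;  Knows: 2^3 = 8
Total ground atoms: 2 + 2 + 8 = 12.

12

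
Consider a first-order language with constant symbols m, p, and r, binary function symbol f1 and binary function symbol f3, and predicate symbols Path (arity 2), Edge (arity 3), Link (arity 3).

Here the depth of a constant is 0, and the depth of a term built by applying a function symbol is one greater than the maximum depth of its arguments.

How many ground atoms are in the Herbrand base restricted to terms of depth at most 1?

First count ground terms of depth ≤ 1.
Write N_k for the number of ground terms of depth ≤ k. A term of depth ≤ k is either a constant or a function symbol applied to arguments of depth ≤ k−1, so N_k = 3 + N_{k-1}^2 + N_{k-1}^2.
N_0 = 3
N_1 = 3 + 3^2 + 3^2 = 21
So |H| = 21.
For each predicate symbol, the number of ground atoms is |H| raised to its arity; summing:
  Path: 21^2 = 441;  Edge: 21^3 = 9261;  Link: 21^3 = 9261
Total ground atoms: 441 + 9261 + 9261 = 18963.

18963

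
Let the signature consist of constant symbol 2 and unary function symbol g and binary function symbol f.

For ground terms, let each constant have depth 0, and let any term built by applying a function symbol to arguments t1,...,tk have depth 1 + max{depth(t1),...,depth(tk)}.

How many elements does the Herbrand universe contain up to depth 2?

Count level by level. With function symbols g/1, f/2, the terms of depth ≤ k are the 1 constant together with each function applied to depth-≤(k−1) tuples, so N_k = 1 + N_{k-1} + N_{k-1}^2.
N_0 = 1
N_1 = 1 + 1 + 1^2 = 3
N_2 = 1 + 3 + 3^2 = 13

13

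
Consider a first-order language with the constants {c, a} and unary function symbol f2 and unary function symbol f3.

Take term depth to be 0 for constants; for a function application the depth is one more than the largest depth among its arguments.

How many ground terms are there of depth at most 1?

6

Let N_k count ground terms of depth at most k. Each non-constant term of depth ≤ k is some function symbol applied to depth-≤(k−1) arguments, giving N_k = 2 + N_{k-1} + N_{k-1}.
N_0 = 2
N_1 = 2 + 2 + 2 = 6
Explicitly: c, a, f2(c), f2(a), f3(c), f3(a).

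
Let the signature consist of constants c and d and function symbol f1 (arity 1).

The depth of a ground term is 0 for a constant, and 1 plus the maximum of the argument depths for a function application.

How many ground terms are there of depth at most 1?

4

Count level by level. With function symbols f1/1, the terms of depth ≤ k are the 2 constants together with each function applied to depth-≤(k−1) tuples, so N_k = 2 + N_{k-1}.
N_0 = 2
N_1 = 2 + 2 = 4
Explicitly: c, d, f1(c), f1(d).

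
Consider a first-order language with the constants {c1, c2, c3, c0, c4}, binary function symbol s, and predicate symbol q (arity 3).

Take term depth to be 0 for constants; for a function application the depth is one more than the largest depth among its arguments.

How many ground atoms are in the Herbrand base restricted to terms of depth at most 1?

First count ground terms of depth ≤ 1.
If N_k denotes the number of depth-≤k ground terms, the 5 constants give N_0 = 5, and each function symbol of arity r contributes N_{k-1}^r new terms at level k: N_k = 5 + N_{k-1}^2.
N_0 = 5
N_1 = 5 + 5^2 = 30
So |H| = 30.
A ground atom is a predicate applied to a tuple of terms from H, so the count is the sum over predicates of |H|^arity:
  q: 30^3 = 27000
Total ground atoms: 27000.

27000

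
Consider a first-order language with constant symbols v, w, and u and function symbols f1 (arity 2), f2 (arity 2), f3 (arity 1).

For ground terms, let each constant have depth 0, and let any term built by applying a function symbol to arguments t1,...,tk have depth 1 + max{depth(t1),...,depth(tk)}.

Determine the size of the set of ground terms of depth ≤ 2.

Count level by level. With function symbols f1/2, f2/2, f3/1, the terms of depth ≤ k are the 3 constants together with each function applied to depth-≤(k−1) tuples, so N_k = 3 + N_{k-1}^2 + N_{k-1}^2 + N_{k-1}.
N_0 = 3
N_1 = 3 + 3^2 + 3^2 + 3 = 24
N_2 = 3 + 24^2 + 24^2 + 24 = 1179

1179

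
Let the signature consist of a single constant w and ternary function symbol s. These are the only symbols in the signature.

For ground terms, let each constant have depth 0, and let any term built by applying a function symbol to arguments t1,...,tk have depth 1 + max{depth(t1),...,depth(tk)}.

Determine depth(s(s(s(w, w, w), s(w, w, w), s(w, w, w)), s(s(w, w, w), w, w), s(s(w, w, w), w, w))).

depth(s(w, w, w)) = 1 + max(0, 0, 0) = 1
depth(s(s(w, w, w), s(w, w, w), s(w, w, w))) = 1 + max(1, 1, 1) = 2
depth(s(s(w, w, w), w, w)) = 1 + max(1, 0, 0) = 2
depth(s(s(s(w, w, w), s(w, w, w), s(w, w, w)), s(s(w, w, w), w, w), s(s(w, w, w), w, w))) = 1 + max(2, 2, 2) = 3

3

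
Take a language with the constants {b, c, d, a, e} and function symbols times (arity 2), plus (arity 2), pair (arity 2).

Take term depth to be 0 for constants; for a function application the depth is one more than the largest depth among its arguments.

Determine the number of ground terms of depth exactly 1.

75

If N_k denotes the number of depth-≤k ground terms, the 5 constants give N_0 = 5, and each function symbol of arity r contributes N_{k-1}^r new terms at level k: N_k = 5 + N_{k-1}^2 + N_{k-1}^2 + N_{k-1}^2.
N_0 = 5
N_1 = 5 + 5^2 + 5^2 + 5^2 = 80
Terms of depth exactly 1: N_1 − N_0 = 80 − 5 = 75.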